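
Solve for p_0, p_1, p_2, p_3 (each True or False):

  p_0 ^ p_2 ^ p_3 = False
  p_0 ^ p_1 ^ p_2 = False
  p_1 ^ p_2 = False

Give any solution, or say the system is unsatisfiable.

p_0: False; p_1: True; p_2: True; p_3: True

p_0 ^ p_2 ^ p_3 = F ^ T ^ T = False ✓
p_0 ^ p_1 ^ p_2 = F ^ T ^ T = False ✓
p_1 ^ p_2 = T ^ T = False ✓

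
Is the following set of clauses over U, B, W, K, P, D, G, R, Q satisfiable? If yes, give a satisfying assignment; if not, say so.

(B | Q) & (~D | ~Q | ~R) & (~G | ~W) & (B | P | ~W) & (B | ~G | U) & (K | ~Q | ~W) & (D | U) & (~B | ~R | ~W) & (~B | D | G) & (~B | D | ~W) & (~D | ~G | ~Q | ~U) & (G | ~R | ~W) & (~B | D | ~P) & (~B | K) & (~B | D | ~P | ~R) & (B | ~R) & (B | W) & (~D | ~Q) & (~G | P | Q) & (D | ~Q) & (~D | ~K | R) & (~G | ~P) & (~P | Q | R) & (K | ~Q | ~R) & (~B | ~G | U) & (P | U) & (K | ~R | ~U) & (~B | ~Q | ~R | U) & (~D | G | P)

Set U = True.
Set B = True.
  then (~B | K) forces K = True.
Try W = True:
  (~G | ~W) forces G = False.
  (~B | ~R | ~W) forces R = False.
  (~B | D | G) forces D = True.
  clause (~D | ~K | R) is falsified — backtrack.
So W = False.
Set P = True.
  then (~B | D | ~P) forces D = True.
  then (~D | ~Q) forces Q = False.
  then (~D | ~K | R) forces R = True.
  then (~G | ~P) forces G = False.
All clauses satisfied.

U = True, B = True, W = False, K = True, P = True, D = True, G = False, R = True, Q = False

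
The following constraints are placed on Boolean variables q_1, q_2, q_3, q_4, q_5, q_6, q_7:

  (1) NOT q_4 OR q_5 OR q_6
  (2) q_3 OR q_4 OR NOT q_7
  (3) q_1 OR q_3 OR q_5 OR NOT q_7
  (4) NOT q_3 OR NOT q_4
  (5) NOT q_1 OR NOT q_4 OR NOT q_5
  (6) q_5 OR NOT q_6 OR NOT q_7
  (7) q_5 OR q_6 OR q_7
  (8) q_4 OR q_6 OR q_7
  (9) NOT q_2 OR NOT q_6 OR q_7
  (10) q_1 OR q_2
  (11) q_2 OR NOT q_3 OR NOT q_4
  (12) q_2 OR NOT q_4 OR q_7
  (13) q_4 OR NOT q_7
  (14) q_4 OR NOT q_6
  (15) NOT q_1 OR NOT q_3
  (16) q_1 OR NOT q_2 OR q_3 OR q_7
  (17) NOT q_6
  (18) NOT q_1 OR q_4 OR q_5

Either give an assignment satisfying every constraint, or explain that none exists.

Unit clause (NOT q_6) forces q_6 = False.
Set q_1 = False.
  then (q_1 OR q_2) forces q_2 = True.
Try q_3 = True:
  (NOT q_3 OR NOT q_4) forces q_4 = False.
  (q_4 OR q_6 OR q_7) forces q_7 = True.
  clause (q_4 OR NOT q_7) is falsified — backtrack.
So q_3 = False.
  then (q_1 OR NOT q_2 OR q_3 OR q_7) forces q_7 = True.
  then (q_3 OR q_4 OR NOT q_7) forces q_4 = True.
  then (q_1 OR q_3 OR q_5 OR NOT q_7) forces q_5 = True.
All clauses satisfied.

q_1 = False; q_2 = True; q_3 = False; q_4 = True; q_5 = True; q_6 = False; q_7 = True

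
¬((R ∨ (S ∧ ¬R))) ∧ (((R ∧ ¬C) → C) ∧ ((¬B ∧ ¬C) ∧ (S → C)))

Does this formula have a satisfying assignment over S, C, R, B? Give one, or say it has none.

S=F; C=F; R=F; B=F

  ¬((R ∨ (S ∧ ¬R))) = True
    R ∨ (S ∧ ¬R) = False
      S ∧ ¬R = False
        ¬R = True
  ((R ∧ ¬C) → C) ∧ ((¬B ∧ ¬C) ∧ (S → C)) = True
    (R ∧ ¬C) → C = True
      R ∧ ¬C = False
        ¬C = True
    (¬B ∧ ¬C) ∧ (S → C) = True
      ¬B ∧ ¬C = True
        ¬B = True
        ¬C = True
      S → C = True
Both conjuncts True, so the formula holds.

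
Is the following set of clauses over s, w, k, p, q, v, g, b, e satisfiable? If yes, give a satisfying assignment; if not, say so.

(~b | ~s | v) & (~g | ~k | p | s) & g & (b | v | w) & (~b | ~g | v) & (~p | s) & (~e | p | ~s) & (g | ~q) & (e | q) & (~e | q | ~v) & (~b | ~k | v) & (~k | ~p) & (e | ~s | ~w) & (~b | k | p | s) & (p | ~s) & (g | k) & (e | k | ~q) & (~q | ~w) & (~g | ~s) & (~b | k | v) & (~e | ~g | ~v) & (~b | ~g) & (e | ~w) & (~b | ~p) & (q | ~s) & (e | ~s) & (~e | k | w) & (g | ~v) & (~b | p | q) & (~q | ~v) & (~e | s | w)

Unit clause (g) forces g = True.
In (~g | ~s) only ~s is left, so s = False.
In (~b | ~g) only ~b is left, so b = False.
In (~p | s) only ~p is left, so p = False.
In (~g | ~k | p | s) only ~k is left, so k = False.
Try w = False:
  (b | v | w) forces v = True.
  (~e | ~g | ~v) forces e = False.
  (e | q) forces q = True.
  clause (e | k | ~q) is falsified — backtrack.
So w = True.
  then (~q | ~w) forces q = False.
  then (e | ~w) forces e = True.
  then (~e | q | ~v) forces v = False.
All clauses satisfied.

s: False, w: True, k: False, p: False, q: False, v: False, g: True, b: False, e: True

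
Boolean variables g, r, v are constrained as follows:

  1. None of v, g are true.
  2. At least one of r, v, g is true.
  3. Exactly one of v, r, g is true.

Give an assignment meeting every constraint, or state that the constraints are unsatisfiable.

g=F; r=T; v=F

  (1) {v, g}: 0 true — none ✓
  (2) {r, v, g}: 1 true — at least one ✓
  (3) {v, r, g}: 1 true — exactly one ✓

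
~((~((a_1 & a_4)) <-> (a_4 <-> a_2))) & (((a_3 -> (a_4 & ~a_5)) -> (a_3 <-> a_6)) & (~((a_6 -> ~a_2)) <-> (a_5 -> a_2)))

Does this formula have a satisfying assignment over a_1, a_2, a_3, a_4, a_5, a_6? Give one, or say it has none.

a_1=F; a_2=F; a_3=T; a_4=T; a_5=T; a_6=F

  ~((~((a_1 & a_4)) <-> (a_4 <-> a_2))) = True
    ~((a_1 & a_4)) <-> (a_4 <-> a_2) = False
      ~((a_1 & a_4)) = True
        a_1 & a_4 = False
      a_4 <-> a_2 = False
  ((a_3 -> (a_4 & ~a_5)) -> (a_3 <-> a_6)) & (~((a_6 -> ~a_2)) <-> (a_5 -> a_2)) = True
    (a_3 -> (a_4 & ~a_5)) -> (a_3 <-> a_6) = True
      a_3 -> (a_4 & ~a_5) = False
        a_4 & ~a_5 = False
          ~a_5 = False
      a_3 <-> a_6 = False
    ~((a_6 -> ~a_2)) <-> (a_5 -> a_2) = True
      ~((a_6 -> ~a_2)) = False
        a_6 -> ~a_2 = True
          ~a_2 = True
      a_5 -> a_2 = False
Both conjuncts True, so the formula holds.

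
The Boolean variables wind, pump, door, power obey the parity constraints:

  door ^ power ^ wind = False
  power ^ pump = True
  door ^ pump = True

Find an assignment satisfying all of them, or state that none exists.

wind: False, pump: True, door: False, power: False

door ^ power ^ wind = F ^ F ^ F = False ✓
power ^ pump = F ^ T = True ✓
door ^ pump = F ^ T = True ✓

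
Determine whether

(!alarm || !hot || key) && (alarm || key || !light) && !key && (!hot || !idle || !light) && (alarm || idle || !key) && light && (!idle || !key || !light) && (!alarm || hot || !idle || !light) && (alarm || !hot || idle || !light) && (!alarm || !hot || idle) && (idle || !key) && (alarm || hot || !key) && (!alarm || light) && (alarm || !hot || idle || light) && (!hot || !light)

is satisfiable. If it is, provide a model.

alarm: True; light: True; key: False; idle: False; hot: False

Unit clause (!key) forces key = False.
Unit clause (light) forces light = True.
In (!hot || !light) only !hot is left, so hot = False.
In (alarm || key || !light) only alarm is left, so alarm = True.
In (!alarm || hot || !idle || !light) only !idle is left, so idle = False.
All clauses satisfied.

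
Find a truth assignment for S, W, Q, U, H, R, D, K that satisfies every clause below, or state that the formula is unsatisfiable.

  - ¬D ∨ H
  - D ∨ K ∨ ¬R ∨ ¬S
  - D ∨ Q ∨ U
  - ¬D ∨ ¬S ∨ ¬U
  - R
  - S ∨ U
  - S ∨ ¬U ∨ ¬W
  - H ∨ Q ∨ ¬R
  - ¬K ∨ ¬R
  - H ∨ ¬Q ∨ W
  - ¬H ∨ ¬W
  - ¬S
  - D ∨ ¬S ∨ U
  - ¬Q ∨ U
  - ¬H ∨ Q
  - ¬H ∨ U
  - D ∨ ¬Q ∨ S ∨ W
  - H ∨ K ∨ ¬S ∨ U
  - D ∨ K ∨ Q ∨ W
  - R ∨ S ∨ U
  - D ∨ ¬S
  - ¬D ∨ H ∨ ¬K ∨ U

S = False, W = False, Q = True, U = True, H = True, R = True, D = True, K = False

Unit clause (R) forces R = True.
In (¬K ∨ ¬R) only ¬K is left, so K = False.
Unit clause (¬S) forces S = False.
In (S ∨ U) only U is left, so U = True.
In (S ∨ ¬U ∨ ¬W) only ¬W is left, so W = False.
Set Q = True.
  then (H ∨ ¬Q ∨ W) forces H = True.
  then (D ∨ ¬Q ∨ S ∨ W) forces D = True.
All clauses satisfied.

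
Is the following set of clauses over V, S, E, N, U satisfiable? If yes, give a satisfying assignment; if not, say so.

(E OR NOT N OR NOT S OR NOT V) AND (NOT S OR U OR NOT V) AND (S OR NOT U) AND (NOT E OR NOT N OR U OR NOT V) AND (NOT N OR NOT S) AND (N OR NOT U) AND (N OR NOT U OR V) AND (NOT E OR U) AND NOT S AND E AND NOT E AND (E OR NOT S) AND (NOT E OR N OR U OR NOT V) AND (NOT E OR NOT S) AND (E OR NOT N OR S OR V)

Case E = True:
  Clause (NOT E) is falsified — contradiction.
Case E = False:
  Clause (E) is falsified — contradiction.
Both cases fail, so the formula is unsatisfiable.

Unsatisfiable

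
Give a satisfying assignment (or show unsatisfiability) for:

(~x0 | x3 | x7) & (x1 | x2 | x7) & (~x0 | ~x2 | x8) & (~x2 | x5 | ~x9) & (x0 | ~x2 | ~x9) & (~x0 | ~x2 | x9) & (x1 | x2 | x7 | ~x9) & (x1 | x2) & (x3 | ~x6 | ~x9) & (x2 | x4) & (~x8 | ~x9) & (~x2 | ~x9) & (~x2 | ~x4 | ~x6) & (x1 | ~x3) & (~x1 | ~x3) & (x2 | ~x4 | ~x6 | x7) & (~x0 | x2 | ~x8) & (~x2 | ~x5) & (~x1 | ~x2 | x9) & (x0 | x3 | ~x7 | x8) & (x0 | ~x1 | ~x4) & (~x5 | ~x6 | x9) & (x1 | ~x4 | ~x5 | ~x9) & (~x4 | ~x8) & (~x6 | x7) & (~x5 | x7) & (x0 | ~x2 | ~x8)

x0=T, x1=T, x2=F, x3=F, x4=T, x5=F, x6=T, x7=T, x8=F, x9=F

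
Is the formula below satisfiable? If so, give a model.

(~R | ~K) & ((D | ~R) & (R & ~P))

D: True, R: True, K: False, P: False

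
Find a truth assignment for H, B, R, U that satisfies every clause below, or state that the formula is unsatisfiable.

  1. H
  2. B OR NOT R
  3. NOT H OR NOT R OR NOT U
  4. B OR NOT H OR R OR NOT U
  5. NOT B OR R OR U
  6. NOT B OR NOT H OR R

H=T, B=T, R=T, U=F

Unit clause (H) forces H = True.
Set B = True.
  then (NOT B OR NOT H OR R) forces R = True.
  then (NOT H OR NOT R OR NOT U) forces U = False.
Check each clause:
  (H): H holds.
  (B OR NOT R): B holds.
  (NOT H OR NOT R OR NOT U): NOT U holds.
  (B OR NOT H OR R OR NOT U): B holds.
  (NOT B OR R OR U): R holds.
  (NOT B OR NOT H OR R): R holds.
All clauses satisfied.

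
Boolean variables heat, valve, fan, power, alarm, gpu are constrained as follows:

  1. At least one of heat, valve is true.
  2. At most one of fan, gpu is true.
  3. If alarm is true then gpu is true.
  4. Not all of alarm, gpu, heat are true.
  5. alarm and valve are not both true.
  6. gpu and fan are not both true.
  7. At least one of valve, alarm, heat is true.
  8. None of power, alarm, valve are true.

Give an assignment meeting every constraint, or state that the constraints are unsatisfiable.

heat = True, valve = False, fan = True, power = False, alarm = False, gpu = False

  (1) {heat, valve}: 1 true — at least one ✓
  (2) {fan, gpu}: 1 true — at most one ✓
  (3) alarm=F ⇒ gpu: vacuous ✓
  (4) {alarm, gpu, heat}: 1/3 true — not all ✓
  (5) alarm=F, valve=F — not both ✓
  (6) gpu=F, fan=T — not both ✓
  (7) {valve, alarm, heat}: 1 true — at least one ✓
  (8) {power, alarm, valve}: 0 true — none ✓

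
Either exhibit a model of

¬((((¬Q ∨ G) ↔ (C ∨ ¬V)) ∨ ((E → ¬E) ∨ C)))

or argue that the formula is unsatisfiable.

Q = False, E = True, G = True, C = False, V = True

  ¬((((¬Q ∨ G) ↔ (C ∨ ¬V)) ∨ ((E → ¬E) ∨ C))) = True
    ((¬Q ∨ G) ↔ (C ∨ ¬V)) ∨ ((E → ¬E) ∨ C) = False
      (¬Q ∨ G) ↔ (C ∨ ¬V) = False
        ¬Q ∨ G = True
          ¬Q = True
        C ∨ ¬V = False
          ¬V = False
      (E → ¬E) ∨ C = False
        E → ¬E = False
          ¬E = False
The formula evaluates to True.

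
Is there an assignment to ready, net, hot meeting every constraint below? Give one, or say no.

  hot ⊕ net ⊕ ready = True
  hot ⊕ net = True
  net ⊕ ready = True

ready=F; net=T; hot=F

hot ⊕ net ⊕ ready = F ⊕ T ⊕ F = True ✓
hot ⊕ net = F ⊕ T = True ✓
net ⊕ ready = T ⊕ F = True ✓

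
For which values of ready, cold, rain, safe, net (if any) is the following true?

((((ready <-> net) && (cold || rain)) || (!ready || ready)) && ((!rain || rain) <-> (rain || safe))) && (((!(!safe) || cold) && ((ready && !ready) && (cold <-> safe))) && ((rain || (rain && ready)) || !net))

Case ready = True: the conjunct !ready is False.
Case ready = False: the conjunct ready is False.
Both cases fail — unsatisfiable.

No satisfying assignment exists.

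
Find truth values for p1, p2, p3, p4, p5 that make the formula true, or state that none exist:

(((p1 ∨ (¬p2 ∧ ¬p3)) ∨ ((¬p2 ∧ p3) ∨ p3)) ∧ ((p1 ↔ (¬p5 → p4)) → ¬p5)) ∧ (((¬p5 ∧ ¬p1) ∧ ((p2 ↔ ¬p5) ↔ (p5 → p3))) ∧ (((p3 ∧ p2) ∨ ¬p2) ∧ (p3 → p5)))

UNSATISFIABLE

Case p5 = True: the conjunct ¬p5 is False.
Case p5 = False: the formula simplifies to ((p1 ∨ (¬p2 ∧ ¬p3)) ∨ ((¬p2 ∧ p3) ∨ p3)) ∧ ((¬p1 ∧ p2) ∧ (((p3 ∧ p2) ∨ ¬p2) ∧ ¬p3)).
  p2 = True: simplifies to (p1 ∨ p3) ∧ (¬p1 ∧ (p3 ∧ ¬p3)).
    p3 = True: the conjunct ¬p3 is False.
    p3 = False: the conjunct p3 is False.
  p2 = False: the conjunct p2 is False.
Both cases fail — unsatisfiable.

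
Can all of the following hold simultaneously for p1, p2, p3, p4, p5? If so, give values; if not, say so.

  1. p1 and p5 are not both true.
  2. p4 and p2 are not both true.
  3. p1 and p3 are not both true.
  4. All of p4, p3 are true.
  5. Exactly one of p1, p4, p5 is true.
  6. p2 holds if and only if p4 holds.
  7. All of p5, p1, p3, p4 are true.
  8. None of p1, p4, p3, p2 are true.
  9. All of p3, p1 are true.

UNSATISFIABLE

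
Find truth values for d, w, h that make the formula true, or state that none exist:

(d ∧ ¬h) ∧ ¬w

d = True, w = False, h = False

  d ∧ ¬h = True
    ¬h = True
  ¬w = True
Both conjuncts True, so the formula holds.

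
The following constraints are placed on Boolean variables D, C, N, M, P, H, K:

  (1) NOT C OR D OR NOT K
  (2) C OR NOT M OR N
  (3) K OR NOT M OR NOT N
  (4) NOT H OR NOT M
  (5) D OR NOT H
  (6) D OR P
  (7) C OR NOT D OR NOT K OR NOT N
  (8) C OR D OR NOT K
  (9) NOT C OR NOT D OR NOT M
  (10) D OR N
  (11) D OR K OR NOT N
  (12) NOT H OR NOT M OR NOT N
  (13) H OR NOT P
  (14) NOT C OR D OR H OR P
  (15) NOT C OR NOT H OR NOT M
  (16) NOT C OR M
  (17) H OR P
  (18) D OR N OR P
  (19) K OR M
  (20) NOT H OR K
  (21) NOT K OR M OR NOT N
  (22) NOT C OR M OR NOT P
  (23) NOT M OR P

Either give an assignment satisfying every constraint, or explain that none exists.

D = True; C = False; N = False; M = False; P = True; H = True; K = True

Set D = True.
Set C = False.
Try N = True:
  (C OR NOT D OR NOT K OR NOT N) forces K = False.
  (K OR NOT M OR NOT N) forces M = False.
  clause (K OR M) is falsified — backtrack.
So N = False.
  then (C OR NOT M OR N) forces M = False.
  then (K OR M) forces K = True.
Set P = True.
  then (H OR NOT P) forces H = True.
All clauses satisfied.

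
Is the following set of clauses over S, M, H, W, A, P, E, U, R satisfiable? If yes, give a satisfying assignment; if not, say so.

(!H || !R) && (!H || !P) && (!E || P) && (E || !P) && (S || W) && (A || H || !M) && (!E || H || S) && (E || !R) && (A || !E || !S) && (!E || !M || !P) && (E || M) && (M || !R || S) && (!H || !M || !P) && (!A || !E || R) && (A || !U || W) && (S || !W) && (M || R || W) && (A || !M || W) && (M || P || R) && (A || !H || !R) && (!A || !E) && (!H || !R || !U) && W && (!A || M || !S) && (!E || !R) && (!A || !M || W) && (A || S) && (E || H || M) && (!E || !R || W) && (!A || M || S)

S: True; M: True; H: True; W: True; A: False; P: False; E: False; U: True; R: False

Unit clause (W) forces W = True.
In (S || !W) only S is left, so S = True.
Try M = False:
  (E || M) forces E = True.
  (!E || P) forces P = True.
  (!H || !P) forces H = False.
  (A || !E || !S) forces A = True.
  clause (!A || !E) is falsified — backtrack.
So M = True.
Set H = True.
  then (!H || !R) forces R = False.
  then (!H || !P) forces P = False.
  then (!E || P) forces E = False.
Set A = False.
Set U = True.
All clauses satisfied.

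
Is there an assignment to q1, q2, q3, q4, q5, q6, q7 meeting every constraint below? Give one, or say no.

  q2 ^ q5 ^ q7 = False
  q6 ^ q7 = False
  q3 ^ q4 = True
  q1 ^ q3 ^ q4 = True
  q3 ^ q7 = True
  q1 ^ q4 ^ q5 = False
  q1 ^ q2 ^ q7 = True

q1=F; q2=F; q3=F; q4=T; q5=T; q6=T; q7=T

q2 ^ q5 ^ q7 = F ^ T ^ T = False ✓
q6 ^ q7 = T ^ T = False ✓
q3 ^ q4 = F ^ T = True ✓
q1 ^ q3 ^ q4 = F ^ F ^ T = True ✓
q3 ^ q7 = F ^ T = True ✓
q1 ^ q4 ^ q5 = F ^ T ^ T = False ✓
q1 ^ q2 ^ q7 = F ^ F ^ T = True ✓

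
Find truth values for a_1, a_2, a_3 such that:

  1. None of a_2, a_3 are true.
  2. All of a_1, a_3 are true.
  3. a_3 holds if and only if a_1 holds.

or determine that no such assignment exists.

UNSATISFIABLE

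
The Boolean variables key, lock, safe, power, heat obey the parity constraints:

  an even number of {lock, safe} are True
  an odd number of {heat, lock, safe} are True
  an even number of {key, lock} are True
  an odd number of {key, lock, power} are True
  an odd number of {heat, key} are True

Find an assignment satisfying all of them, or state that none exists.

key: False, lock: False, safe: False, power: True, heat: True

{lock, safe}: 0 true → even ✓
{heat, lock, safe}: 1 true → odd ✓
{key, lock}: 0 true → even ✓
{key, lock, power}: 1 true → odd ✓
{heat, key}: 1 true → odd ✓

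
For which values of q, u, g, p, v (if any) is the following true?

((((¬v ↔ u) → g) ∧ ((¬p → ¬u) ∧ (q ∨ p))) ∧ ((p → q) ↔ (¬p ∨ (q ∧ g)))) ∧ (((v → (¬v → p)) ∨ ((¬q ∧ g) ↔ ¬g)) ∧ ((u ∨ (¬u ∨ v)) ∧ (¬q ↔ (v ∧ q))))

q = True, u = False, g = False, p = False, v = False

  (((¬v ↔ u) → g) ∧ ((¬p → ¬u) ∧ (q ∨ p))) ∧ ((p → q) ↔ (¬p ∨ (q ∧ g))) = True
    ((¬v ↔ u) → g) ∧ ((¬p → ¬u) ∧ (q ∨ p)) = True
      (¬v ↔ u) → g = True
        ¬v ↔ u = False
          ¬v = True
      (¬p → ¬u) ∧ (q ∨ p) = True
        ¬p → ¬u = True
          ¬p = True
          ¬u = True
        q ∨ p = True
    (p → q) ↔ (¬p ∨ (q ∧ g)) = True
      p → q = True
      ¬p ∨ (q ∧ g) = True
        ¬p = True
        q ∧ g = False
  ((v → (¬v → p)) ∨ ((¬q ∧ g) ↔ ¬g)) ∧ ((u ∨ (¬u ∨ v)) ∧ (¬q ↔ (v ∧ q))) = True
    (v → (¬v → p)) ∨ ((¬q ∧ g) ↔ ¬g) = True
      v → (¬v → p) = True
        ¬v → p = False
          ¬v = True
      (¬q ∧ g) ↔ ¬g = False
        ¬q ∧ g = False
          ¬q = False
        ¬g = True
    (u ∨ (¬u ∨ v)) ∧ (¬q ↔ (v ∧ q)) = True
      u ∨ (¬u ∨ v) = True
        ¬u ∨ v = True
          ¬u = True
      ¬q ↔ (v ∧ q) = True
        ¬q = False
        v ∧ q = False
Both conjuncts True, so the formula holds.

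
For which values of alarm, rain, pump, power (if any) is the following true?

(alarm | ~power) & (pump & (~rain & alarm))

alarm=T; rain=F; pump=T; power=T

  alarm | ~power = True
    ~power = False
  pump & (~rain & alarm) = True
    ~rain & alarm = True
      ~rain = True
Both conjuncts True, so the formula holds.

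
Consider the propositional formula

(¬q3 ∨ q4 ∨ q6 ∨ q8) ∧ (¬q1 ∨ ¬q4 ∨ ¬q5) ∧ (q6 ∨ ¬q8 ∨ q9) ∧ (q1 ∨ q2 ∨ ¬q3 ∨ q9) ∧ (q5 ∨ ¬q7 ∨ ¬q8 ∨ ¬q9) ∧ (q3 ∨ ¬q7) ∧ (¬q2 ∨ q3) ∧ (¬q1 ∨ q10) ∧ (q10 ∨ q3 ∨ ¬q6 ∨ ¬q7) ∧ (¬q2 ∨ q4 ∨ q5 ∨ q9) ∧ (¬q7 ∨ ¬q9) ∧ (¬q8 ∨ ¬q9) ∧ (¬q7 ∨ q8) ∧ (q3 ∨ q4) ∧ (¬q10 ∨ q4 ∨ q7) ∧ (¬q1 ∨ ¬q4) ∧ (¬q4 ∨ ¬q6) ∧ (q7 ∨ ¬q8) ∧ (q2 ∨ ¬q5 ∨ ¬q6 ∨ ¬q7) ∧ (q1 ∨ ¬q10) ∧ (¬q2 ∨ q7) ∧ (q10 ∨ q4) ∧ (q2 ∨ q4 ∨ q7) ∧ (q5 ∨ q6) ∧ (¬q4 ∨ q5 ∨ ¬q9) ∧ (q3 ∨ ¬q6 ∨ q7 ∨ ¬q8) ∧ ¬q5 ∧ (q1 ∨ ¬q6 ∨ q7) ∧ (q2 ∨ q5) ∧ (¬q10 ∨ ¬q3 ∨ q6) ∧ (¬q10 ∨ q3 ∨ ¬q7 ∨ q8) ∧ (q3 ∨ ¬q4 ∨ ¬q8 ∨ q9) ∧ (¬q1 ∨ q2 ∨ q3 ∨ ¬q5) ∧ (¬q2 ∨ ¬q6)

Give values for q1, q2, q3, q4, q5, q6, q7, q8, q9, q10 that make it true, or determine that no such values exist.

UNSATISFIABLE

Case q2 = True:
  (¬q2 ∨ q3) forces q3 = True.
  (¬q2 ∨ q7) forces q7 = True.
  (¬q7 ∨ ¬q9) forces q9 = False.
  (¬q7 ∨ q8) forces q8 = True.
  (q6 ∨ ¬q8 ∨ q9) forces q6 = True.
  Clause (¬q2 ∨ ¬q6) is falsified — contradiction.
Case q2 = False:
  (¬q5) forces q5 = False.
  Clause (q2 ∨ q5) is falsified — contradiction.
Both cases fail, so the formula is unsatisfiable.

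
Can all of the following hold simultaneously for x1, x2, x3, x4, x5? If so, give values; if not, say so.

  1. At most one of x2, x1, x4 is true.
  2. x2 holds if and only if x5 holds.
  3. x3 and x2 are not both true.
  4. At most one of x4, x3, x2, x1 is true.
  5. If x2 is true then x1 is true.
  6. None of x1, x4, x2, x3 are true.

x1: False; x2: False; x3: False; x4: False; x5: False

  (1) {x2, x1, x4}: 0 true — at most one ✓
  (2) x2=F, x5=F — same ✓
  (3) x3=F, x2=F — not both ✓
  (4) {x4, x3, x2, x1}: 0 true — at most one ✓
  (5) x2=F ⇒ x1: vacuous ✓
  (6) {x1, x4, x2, x3}: 0 true — none ✓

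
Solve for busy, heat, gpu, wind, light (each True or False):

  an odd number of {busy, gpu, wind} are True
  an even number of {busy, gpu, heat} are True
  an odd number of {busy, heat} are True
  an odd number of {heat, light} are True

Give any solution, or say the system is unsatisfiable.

busy = True; heat = False; gpu = True; wind = True; light = True

{busy, gpu, wind}: 3 true → odd ✓
{busy, gpu, heat}: 2 true → even ✓
{busy, heat}: 1 true → odd ✓
{heat, light}: 1 true → odd ✓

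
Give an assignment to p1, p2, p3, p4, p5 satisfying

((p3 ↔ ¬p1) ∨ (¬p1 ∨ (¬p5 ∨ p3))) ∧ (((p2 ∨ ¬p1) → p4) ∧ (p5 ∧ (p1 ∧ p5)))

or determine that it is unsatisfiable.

p1 = True; p2 = True; p3 = True; p4 = True; p5 = True

  (p3 ↔ ¬p1) ∨ (¬p1 ∨ (¬p5 ∨ p3)) = True
    p3 ↔ ¬p1 = False
      ¬p1 = False
    ¬p1 ∨ (¬p5 ∨ p3) = True
      ¬p1 = False
      ¬p5 ∨ p3 = True
        ¬p5 = False
  ((p2 ∨ ¬p1) → p4) ∧ (p5 ∧ (p1 ∧ p5)) = True
    (p2 ∨ ¬p1) → p4 = True
      p2 ∨ ¬p1 = True
        ¬p1 = False
    p5 ∧ (p1 ∧ p5) = True
      p1 ∧ p5 = True
Both conjuncts True, so the formula holds.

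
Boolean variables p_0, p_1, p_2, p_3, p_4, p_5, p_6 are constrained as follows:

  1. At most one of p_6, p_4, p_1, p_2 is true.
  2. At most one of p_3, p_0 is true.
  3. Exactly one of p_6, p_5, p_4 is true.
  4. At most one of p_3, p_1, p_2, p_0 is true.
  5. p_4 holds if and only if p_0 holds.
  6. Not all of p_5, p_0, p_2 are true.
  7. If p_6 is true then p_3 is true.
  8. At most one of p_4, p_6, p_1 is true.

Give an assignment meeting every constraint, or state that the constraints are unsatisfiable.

p_0 = False, p_1 = False, p_2 = False, p_3 = True, p_4 = False, p_5 = True, p_6 = False

  (1) {p_6, p_4, p_1, p_2}: 0 true — at most one ✓
  (2) {p_3, p_0}: 1 true — at most one ✓
  (3) {p_6, p_5, p_4}: 1 true — exactly one ✓
  (4) {p_3, p_1, p_2, p_0}: 1 true — at most one ✓
  (5) p_4=F, p_0=F — same ✓
  (6) {p_5, p_0, p_2}: 1/3 true — not all ✓
  (7) p_6=F ⇒ p_3: vacuous ✓
  (8) {p_4, p_6, p_1}: 0 true — at most one ✓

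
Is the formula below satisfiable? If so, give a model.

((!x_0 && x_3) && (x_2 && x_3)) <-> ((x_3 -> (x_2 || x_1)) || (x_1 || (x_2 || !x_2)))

x_0 = False; x_1 = False; x_2 = True; x_3 = True

  ((!x_0 && x_3) && (x_2 && x_3)) <-> ((x_3 -> (x_2 || x_1)) || (x_1 || (x_2 || !x_2))) = True
    (!x_0 && x_3) && (x_2 && x_3) = True
      !x_0 && x_3 = True
        !x_0 = True
      x_2 && x_3 = True
    (x_3 -> (x_2 || x_1)) || (x_1 || (x_2 || !x_2)) = True
      x_3 -> (x_2 || x_1) = True
        x_2 || x_1 = True
      x_1 || (x_2 || !x_2) = True
        x_2 || !x_2 = True
          !x_2 = False
The formula evaluates to True.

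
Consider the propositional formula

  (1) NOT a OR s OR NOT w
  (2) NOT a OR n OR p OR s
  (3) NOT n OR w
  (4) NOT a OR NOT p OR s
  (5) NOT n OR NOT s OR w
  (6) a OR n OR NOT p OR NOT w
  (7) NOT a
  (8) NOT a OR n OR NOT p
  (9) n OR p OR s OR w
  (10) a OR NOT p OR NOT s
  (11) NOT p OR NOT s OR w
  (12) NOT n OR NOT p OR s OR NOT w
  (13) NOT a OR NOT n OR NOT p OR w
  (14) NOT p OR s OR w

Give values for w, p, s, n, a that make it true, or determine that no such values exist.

w = True, p = False, s = True, n = False, a = False

Unit clause (NOT a) forces a = False.
Set w = True.
Try p = True:
  (a OR n OR NOT p OR NOT w) forces n = True.
  (a OR NOT p OR NOT s) forces s = False.
  clause (NOT n OR NOT p OR s OR NOT w) is falsified — backtrack.
So p = False.
Set s = True.
Set n = False.
All clauses satisfied.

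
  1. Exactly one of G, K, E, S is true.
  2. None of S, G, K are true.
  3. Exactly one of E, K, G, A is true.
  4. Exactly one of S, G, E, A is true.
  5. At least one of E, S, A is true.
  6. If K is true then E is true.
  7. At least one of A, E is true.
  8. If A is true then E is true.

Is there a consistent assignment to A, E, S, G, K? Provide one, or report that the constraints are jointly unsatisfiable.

A=F, E=T, S=F, G=F, K=F

  (1) {G, K, E, S}: 1 true — exactly one ✓
  (2) {S, G, K}: 0 true — none ✓
  (3) {E, K, G, A}: 1 true — exactly one ✓
  (4) {S, G, E, A}: 1 true — exactly one ✓
  (5) {E, S, A}: 1 true — at least one ✓
  (6) K=F ⇒ E: vacuous ✓
  (7) {A, E}: 1 true — at least one ✓
  (8) A=F ⇒ E: vacuous ✓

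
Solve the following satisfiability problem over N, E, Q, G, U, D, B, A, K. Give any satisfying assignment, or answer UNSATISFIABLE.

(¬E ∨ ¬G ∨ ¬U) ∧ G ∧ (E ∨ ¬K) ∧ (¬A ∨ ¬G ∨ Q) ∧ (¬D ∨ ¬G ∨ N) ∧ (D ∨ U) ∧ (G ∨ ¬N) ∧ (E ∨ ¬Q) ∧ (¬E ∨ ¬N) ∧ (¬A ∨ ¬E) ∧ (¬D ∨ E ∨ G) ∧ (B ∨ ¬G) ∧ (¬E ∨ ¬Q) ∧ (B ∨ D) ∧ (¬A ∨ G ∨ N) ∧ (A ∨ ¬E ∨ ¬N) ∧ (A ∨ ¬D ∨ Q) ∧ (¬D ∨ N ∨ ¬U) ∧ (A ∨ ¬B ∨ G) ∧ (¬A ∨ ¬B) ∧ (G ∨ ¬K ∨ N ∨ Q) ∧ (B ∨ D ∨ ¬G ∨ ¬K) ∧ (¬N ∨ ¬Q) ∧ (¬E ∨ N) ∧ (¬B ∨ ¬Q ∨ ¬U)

Unit clause (G) forces G = True.
In (B ∨ ¬G) only B is left, so B = True.
In (¬A ∨ ¬B) only ¬A is left, so A = False.
Set N = True.
  then (¬E ∨ ¬N) forces E = False.
  then (¬N ∨ ¬Q) forces Q = False.
  then (E ∨ ¬K) forces K = False.
  then (A ∨ ¬D ∨ Q) forces D = False.
  then (D ∨ U) forces U = True.
All clauses satisfied.

N = True, E = False, Q = False, G = True, U = True, D = False, B = True, A = False, K = False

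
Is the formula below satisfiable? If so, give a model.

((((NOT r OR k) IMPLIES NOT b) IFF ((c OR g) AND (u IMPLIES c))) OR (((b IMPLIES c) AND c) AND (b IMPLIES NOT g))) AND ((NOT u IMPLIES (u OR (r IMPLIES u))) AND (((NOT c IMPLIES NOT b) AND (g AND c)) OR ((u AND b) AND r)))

c=T, g=T, r=T, b=F, k=T, u=T

  (((NOT r OR k) IMPLIES NOT b) IFF ((c OR g) AND (u IMPLIES c))) OR (((b IMPLIES c) AND c) AND (b IMPLIES NOT g)) = True
    ((NOT r OR k) IMPLIES NOT b) IFF ((c OR g) AND (u IMPLIES c)) = True
      (NOT r OR k) IMPLIES NOT b = True
        NOT r OR k = True
          NOT r = False
        NOT b = True
      (c OR g) AND (u IMPLIES c) = True
        c OR g = True
        u IMPLIES c = True
    ((b IMPLIES c) AND c) AND (b IMPLIES NOT g) = True
      (b IMPLIES c) AND c = True
        b IMPLIES c = True
      b IMPLIES NOT g = True
        NOT g = False
  (NOT u IMPLIES (u OR (r IMPLIES u))) AND (((NOT c IMPLIES NOT b) AND (g AND c)) OR ((u AND b) AND r)) = True
    NOT u IMPLIES (u OR (r IMPLIES u)) = True
      NOT u = False
      u OR (r IMPLIES u) = True
        r IMPLIES u = True
    ((NOT c IMPLIES NOT b) AND (g AND c)) OR ((u AND b) AND r) = True
      (NOT c IMPLIES NOT b) AND (g AND c) = True
        NOT c IMPLIES NOT b = True
          NOT c = False
          NOT b = True
        g AND c = True
      (u AND b) AND r = False
        u AND b = False
Both conjuncts True, so the formula holds.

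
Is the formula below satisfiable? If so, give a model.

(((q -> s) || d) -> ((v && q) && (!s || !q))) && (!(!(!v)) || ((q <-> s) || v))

v = True; q = True; d = False; s = False

  ((q -> s) || d) -> ((v && q) && (!s || !q)) = True
    (q -> s) || d = False
      q -> s = False
    (v && q) && (!s || !q) = True
      v && q = True
      !s || !q = True
        !s = True
        !q = False
  !(!(!v)) || ((q <-> s) || v) = True
    !(!(!v)) = False
      !(!v) = True
        !v = False
    (q <-> s) || v = True
      q <-> s = False
Both conjuncts True, so the formula holds.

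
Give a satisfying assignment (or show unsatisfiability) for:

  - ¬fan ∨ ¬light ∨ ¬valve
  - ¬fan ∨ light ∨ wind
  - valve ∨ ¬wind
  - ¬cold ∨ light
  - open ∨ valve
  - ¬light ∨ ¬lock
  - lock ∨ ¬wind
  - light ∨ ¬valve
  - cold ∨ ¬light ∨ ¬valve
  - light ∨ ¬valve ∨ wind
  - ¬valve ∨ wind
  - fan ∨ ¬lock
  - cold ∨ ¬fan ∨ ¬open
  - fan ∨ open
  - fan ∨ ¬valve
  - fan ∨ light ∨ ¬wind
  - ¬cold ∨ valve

Set lock = False.
  then (lock ∨ ¬wind) forces wind = False.
  then (¬valve ∨ wind) forces valve = False.
  then (¬cold ∨ valve) forces cold = False.
  then (open ∨ valve) forces open = True.
  then (cold ∨ ¬fan ∨ ¬open) forces fan = False.
Set light = False.
All clauses satisfied.

lock = False; cold = False; open = True; wind = False; valve = False; light = False; fan = False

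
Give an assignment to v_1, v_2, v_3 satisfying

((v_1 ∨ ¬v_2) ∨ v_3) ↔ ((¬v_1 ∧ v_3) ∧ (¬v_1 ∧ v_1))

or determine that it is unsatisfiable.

v_1=F; v_2=T; v_3=F

  ((v_1 ∨ ¬v_2) ∨ v_3) ↔ ((¬v_1 ∧ v_3) ∧ (¬v_1 ∧ v_1)) = True
    (v_1 ∨ ¬v_2) ∨ v_3 = False
      v_1 ∨ ¬v_2 = False
        ¬v_2 = False
    (¬v_1 ∧ v_3) ∧ (¬v_1 ∧ v_1) = False
      ¬v_1 ∧ v_3 = False
        ¬v_1 = True
      ¬v_1 ∧ v_1 = False
        ¬v_1 = True
The formula evaluates to True.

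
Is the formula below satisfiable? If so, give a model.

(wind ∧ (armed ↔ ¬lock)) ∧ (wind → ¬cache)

wind = True, lock = True, cache = False, armed = False

  wind ∧ (armed ↔ ¬lock) = True
    armed ↔ ¬lock = True
      ¬lock = False
  wind → ¬cache = True
    ¬cache = True
Both conjuncts True, so the formula holds.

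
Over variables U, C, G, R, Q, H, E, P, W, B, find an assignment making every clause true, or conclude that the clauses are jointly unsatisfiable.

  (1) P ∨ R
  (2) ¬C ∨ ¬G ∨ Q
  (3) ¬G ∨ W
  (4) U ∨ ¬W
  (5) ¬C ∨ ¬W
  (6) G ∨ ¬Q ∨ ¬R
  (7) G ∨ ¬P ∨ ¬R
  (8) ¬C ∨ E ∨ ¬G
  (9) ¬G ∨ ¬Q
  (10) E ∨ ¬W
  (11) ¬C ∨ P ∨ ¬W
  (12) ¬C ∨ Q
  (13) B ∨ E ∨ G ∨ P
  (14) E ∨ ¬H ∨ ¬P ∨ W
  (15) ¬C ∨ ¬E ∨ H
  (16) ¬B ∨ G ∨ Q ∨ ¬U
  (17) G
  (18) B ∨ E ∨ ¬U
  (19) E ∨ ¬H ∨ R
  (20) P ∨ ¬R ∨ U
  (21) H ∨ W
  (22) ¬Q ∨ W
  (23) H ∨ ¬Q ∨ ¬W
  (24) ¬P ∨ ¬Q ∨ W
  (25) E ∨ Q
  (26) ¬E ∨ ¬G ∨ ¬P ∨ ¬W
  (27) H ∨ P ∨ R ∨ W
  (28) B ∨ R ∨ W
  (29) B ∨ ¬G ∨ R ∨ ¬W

U=T, C=F, G=T, R=T, Q=F, H=F, E=T, P=F, W=T, B=T

Unit clause (G) forces G = True.
In (¬G ∨ W) only W is left, so W = True.
In (U ∨ ¬W) only U is left, so U = True.
In (¬C ∨ ¬W) only ¬C is left, so C = False.
In (¬G ∨ ¬Q) only ¬Q is left, so Q = False.
In (E ∨ ¬W) only E is left, so E = True.
In (¬E ∨ ¬G ∨ ¬P ∨ ¬W) only ¬P is left, so P = False.
In (P ∨ R) only R is left, so R = True.
Set H = False.
Set B = True.
All clauses satisfied.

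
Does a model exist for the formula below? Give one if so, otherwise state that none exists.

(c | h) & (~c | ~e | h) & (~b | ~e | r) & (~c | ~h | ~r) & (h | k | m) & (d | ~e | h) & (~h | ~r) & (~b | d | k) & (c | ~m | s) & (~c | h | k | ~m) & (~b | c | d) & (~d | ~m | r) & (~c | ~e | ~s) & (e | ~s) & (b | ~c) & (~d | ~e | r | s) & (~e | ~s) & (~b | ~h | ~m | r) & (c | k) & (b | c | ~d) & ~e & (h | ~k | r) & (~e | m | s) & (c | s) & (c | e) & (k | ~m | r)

c = True; k = True; e = False; m = False; d = True; b = True; h = False; s = False; r = True

Unit clause (~e) forces e = False.
In (c | e) only c is left, so c = True.
In (e | ~s) only ~s is left, so s = False.
In (b | ~c) only b is left, so b = True.
Set k = True.
Set m = False.
Set d = True.
Set h = False.
  then (h | ~k | r) forces r = True.
All clauses satisfied.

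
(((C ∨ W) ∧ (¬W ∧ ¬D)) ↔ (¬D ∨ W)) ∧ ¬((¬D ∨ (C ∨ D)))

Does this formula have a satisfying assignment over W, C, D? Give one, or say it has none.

The conjunct ¬((¬D ∨ (C ∨ D))) is unsatisfiable on its own:
  C=F, D=F: evaluates to False.
  C=F, D=T: evaluates to False.
  C=T, D=F: evaluates to False.
  C=T, D=T: evaluates to False.
So the whole conjunction is unsatisfiable.

Unsatisfiable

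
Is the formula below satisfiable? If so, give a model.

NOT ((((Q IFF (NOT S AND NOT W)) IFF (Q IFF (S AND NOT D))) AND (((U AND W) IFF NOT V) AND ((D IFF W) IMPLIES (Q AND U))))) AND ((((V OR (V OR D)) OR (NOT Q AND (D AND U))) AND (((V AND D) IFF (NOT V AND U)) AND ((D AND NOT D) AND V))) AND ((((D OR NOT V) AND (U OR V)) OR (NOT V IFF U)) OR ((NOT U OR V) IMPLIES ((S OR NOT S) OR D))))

Unsatisfiable — no assignment works.

Case D = True: the conjunct NOT D is False.
Case D = False: the conjunct D is False.
Both cases fail — unsatisfiable.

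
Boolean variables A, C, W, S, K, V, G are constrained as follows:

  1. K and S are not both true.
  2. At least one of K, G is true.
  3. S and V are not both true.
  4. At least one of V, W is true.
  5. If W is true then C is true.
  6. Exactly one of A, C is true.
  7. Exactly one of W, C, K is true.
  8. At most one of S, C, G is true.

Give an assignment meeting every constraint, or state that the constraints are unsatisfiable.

A=T, C=F, W=F, S=F, K=T, V=T, G=T

  (1) K=T, S=F — not both ✓
  (2) {K, G}: 2 true — at least one ✓
  (3) S=F, V=T — not both ✓
  (4) {V, W}: 1 true — at least one ✓
  (5) W=F ⇒ C: vacuous ✓
  (6) {A, C}: 1 true — exactly one ✓
  (7) {W, C, K}: 1 true — exactly one ✓
  (8) {S, C, G}: 1 true — at most one ✓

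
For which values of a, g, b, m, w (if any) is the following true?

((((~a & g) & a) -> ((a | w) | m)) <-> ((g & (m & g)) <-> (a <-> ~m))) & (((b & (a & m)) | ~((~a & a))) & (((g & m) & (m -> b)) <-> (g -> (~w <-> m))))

a = False, g = True, b = True, m = True, w = False

  (((~a & g) & a) -> ((a | w) | m)) <-> ((g & (m & g)) <-> (a <-> ~m)) = True
    ((~a & g) & a) -> ((a | w) | m) = True
      (~a & g) & a = False
        ~a & g = True
          ~a = True
      (a | w) | m = True
        a | w = False
    (g & (m & g)) <-> (a <-> ~m) = True
      g & (m & g) = True
        m & g = True
      a <-> ~m = True
        ~m = False
  ((b & (a & m)) | ~((~a & a))) & (((g & m) & (m -> b)) <-> (g -> (~w <-> m))) = True
    (b & (a & m)) | ~((~a & a)) = True
      b & (a & m) = False
        a & m = False
      ~((~a & a)) = True
        ~a & a = False
          ~a = True
    ((g & m) & (m -> b)) <-> (g -> (~w <-> m)) = True
      (g & m) & (m -> b) = True
        g & m = True
        m -> b = True
      g -> (~w <-> m) = True
        ~w <-> m = True
          ~w = True
Both conjuncts True, so the formula holds.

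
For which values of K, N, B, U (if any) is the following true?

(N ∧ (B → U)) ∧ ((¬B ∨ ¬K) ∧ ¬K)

K=F, N=T, B=T, U=T

  N ∧ (B → U) = True
    B → U = True
  (¬B ∨ ¬K) ∧ ¬K = True
    ¬B ∨ ¬K = True
      ¬B = False
      ¬K = True
    ¬K = True
Both conjuncts True, so the formula holds.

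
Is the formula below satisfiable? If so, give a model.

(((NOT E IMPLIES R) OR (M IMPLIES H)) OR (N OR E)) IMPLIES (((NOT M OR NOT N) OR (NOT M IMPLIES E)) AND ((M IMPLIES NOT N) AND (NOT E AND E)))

N = False, H = False, R = False, M = True, E = False

  (((NOT E IMPLIES R) OR (M IMPLIES H)) OR (N OR E)) IMPLIES (((NOT M OR NOT N) OR (NOT M IMPLIES E)) AND ((M IMPLIES NOT N) AND (NOT E AND E))) = True
    ((NOT E IMPLIES R) OR (M IMPLIES H)) OR (N OR E) = False
      (NOT E IMPLIES R) OR (M IMPLIES H) = False
        NOT E IMPLIES R = False
          NOT E = True
        M IMPLIES H = False
      N OR E = False
    ((NOT M OR NOT N) OR (NOT M IMPLIES E)) AND ((M IMPLIES NOT N) AND (NOT E AND E)) = False
      (NOT M OR NOT N) OR (NOT M IMPLIES E) = True
        NOT M OR NOT N = True
          NOT M = False
          NOT N = True
        NOT M IMPLIES E = True
          NOT M = False
      (M IMPLIES NOT N) AND (NOT E AND E) = False
        M IMPLIES NOT N = True
          NOT N = True
        NOT E AND E = False
          NOT E = True
The formula evaluates to True.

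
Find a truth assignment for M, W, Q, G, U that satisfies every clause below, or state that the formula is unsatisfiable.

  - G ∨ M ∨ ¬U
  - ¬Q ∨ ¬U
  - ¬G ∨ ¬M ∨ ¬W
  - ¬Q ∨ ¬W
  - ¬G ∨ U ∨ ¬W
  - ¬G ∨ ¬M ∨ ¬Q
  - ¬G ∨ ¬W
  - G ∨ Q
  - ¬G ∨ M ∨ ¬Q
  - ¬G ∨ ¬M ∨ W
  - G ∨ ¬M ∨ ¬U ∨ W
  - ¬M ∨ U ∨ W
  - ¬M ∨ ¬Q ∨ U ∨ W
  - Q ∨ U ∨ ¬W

Set M = False.
Try W = True:
  (¬Q ∨ ¬W) forces Q = False.
  (¬G ∨ ¬W) forces G = False.
  clause (G ∨ Q) is falsified — backtrack.
So W = False.
Set Q = True.
  then (¬Q ∨ ¬U) forces U = False.
  then (¬G ∨ M ∨ ¬Q) forces G = False.
All clauses satisfied.

M = False, W = False, Q = True, G = False, U = False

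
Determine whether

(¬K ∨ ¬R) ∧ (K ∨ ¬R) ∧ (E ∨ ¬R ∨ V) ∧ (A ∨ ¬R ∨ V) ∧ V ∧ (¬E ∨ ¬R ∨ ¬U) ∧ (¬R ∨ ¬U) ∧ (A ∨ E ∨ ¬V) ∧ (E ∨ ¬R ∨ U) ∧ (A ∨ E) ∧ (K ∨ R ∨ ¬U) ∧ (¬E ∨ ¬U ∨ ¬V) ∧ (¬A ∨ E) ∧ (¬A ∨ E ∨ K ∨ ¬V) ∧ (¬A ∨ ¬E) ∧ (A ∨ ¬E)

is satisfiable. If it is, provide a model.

Unsatisfiable

Case A = True:
  (V) forces V = True.
  (¬A ∨ E) forces E = True.
  Clause (¬A ∨ ¬E) is falsified — contradiction.
Case A = False:
  (V) forces V = True.
  (A ∨ E ∨ ¬V) forces E = True.
  Clause (A ∨ ¬E) is falsified — contradiction.
Both cases fail, so the formula is unsatisfiable.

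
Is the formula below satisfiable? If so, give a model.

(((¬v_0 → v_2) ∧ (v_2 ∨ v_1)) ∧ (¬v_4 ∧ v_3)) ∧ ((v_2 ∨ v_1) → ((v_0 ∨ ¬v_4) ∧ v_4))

UNSATISFIABLE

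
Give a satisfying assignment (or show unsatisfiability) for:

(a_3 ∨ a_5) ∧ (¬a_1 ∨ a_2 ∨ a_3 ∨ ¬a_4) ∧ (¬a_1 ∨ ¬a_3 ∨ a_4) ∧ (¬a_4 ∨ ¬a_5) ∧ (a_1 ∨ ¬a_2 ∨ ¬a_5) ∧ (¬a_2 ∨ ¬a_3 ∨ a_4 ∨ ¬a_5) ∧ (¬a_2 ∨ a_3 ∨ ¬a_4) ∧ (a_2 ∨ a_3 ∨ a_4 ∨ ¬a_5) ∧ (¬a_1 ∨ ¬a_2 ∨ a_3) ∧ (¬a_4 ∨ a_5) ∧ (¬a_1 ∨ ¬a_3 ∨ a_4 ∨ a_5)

a_1=F; a_2=F; a_3=T; a_4=F; a_5=T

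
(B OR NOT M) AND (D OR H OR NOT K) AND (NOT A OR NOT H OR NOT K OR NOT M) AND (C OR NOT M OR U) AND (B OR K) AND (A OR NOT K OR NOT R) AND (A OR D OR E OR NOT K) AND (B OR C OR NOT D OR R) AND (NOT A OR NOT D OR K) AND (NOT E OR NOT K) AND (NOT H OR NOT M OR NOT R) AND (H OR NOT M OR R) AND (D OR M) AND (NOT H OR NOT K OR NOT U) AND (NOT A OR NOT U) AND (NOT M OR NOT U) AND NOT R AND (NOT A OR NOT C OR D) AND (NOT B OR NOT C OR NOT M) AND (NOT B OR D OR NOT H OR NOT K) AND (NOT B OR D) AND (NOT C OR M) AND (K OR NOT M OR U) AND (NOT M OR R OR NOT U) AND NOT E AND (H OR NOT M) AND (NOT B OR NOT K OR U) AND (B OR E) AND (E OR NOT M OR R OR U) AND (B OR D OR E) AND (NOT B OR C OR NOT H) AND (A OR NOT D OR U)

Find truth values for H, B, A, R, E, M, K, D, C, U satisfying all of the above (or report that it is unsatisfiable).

H: False, B: True, A: False, R: False, E: False, M: False, K: True, D: True, C: False, U: True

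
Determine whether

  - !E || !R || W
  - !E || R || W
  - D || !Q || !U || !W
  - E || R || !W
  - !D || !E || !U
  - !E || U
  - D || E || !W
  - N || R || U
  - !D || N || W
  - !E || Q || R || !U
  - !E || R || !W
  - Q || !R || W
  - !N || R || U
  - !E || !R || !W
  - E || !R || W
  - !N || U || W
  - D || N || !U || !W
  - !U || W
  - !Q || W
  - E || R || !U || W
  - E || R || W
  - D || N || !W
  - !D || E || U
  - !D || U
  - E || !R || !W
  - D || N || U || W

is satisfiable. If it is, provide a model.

Case E = True:
  (!E || U) forces U = True.
  (!D || !E || !U) forces D = False.
  (!U || W) forces W = True.
  (D || !Q || !U || !W) forces Q = False.
  (!E || Q || R || !U) forces R = True.
  Clause (!E || !R || !W) is falsified — contradiction.
Case E = False:
  If W = True:
    (E || R || !W) forces R = True.
    clause (E || !R || !W) is falsified.
  If W = False:
    (E || !R || W) forces R = False.
    clause (E || R || W) is falsified.
  Every sub-case reaches a contradiction.
Both cases fail, so the formula is unsatisfiable.

No satisfying assignment exists.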